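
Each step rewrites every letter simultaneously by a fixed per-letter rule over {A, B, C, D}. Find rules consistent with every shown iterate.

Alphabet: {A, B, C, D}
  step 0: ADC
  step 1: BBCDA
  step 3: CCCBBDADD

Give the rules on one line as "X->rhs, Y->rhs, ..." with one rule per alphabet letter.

A->BB, B->D, C->DA, D->C

  step 0 ⇒ step 1: ADC ⇒ BB·C·DA
    A ↦ BB
    C ↦ DA
    D ↦ C
    B ↦ D  (constrained at step 1)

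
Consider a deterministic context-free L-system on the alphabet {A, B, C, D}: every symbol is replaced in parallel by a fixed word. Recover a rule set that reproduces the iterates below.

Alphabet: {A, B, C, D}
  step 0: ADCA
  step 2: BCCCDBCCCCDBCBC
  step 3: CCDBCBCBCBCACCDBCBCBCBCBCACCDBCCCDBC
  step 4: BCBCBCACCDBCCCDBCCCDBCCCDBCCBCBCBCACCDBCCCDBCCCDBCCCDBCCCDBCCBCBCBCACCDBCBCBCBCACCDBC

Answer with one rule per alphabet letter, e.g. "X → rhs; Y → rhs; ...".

A->C, B->CCD, C->BC, D->BCA

  step 3 ⇒ step 4: CCDBCBCBCBCACCDBCBCBCBCBCACCDBCCCDBC ⇒ BC·BC·BCA·CCD·BC·CCD·BC·CCD·BC·CCD·BC·C·BC·BC·BCA·CCD·BC·CCD·BC·CCD·BC·CCD·BC·CCD·BC·C·BC·BC·BCA·CCD·BC·BC·BC·BCA·CCD·BC
    A ↦ C
    B ↦ CCD
    C ↦ BC
    D ↦ BCA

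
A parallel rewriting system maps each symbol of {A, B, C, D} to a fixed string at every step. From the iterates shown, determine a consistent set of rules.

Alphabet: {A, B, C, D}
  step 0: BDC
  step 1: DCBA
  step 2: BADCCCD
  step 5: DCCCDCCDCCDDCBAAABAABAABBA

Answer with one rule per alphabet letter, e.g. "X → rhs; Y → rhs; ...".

A->CCD, B->DC, C->A, D->B

  step 1 ⇒ step 2: DCBA ⇒ B·A·DC·CCD
    A ↦ CCD
    B ↦ DC
    C ↦ A
    D ↦ B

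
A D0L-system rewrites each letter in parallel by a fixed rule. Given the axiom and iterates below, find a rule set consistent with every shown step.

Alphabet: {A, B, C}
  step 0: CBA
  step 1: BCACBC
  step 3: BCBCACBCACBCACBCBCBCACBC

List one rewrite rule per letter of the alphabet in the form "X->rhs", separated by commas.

  step 0 ⇒ step 1: CBA ⇒ BC·AC·BC
    A ↦ BC
    B ↦ AC
    C ↦ BC

A->BC, B->AC, C->BC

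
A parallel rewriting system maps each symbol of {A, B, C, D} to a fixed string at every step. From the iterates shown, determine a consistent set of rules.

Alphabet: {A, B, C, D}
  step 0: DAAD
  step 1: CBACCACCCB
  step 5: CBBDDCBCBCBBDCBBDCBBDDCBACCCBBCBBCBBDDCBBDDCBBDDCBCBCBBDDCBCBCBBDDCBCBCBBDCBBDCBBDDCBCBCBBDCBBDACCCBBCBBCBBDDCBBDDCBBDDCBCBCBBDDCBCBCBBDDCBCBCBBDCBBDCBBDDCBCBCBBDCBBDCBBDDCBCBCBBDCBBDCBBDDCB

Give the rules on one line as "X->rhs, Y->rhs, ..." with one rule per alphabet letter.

A->ACC, B->D, C->CBB, D->CB

  step 0 ⇒ step 1: DAAD ⇒ CB·ACC·ACC·CB
    A ↦ ACC
    D ↦ CB
    B ↦ D  (constrained at step 1)
    C ↦ CBB  (constrained at step 1)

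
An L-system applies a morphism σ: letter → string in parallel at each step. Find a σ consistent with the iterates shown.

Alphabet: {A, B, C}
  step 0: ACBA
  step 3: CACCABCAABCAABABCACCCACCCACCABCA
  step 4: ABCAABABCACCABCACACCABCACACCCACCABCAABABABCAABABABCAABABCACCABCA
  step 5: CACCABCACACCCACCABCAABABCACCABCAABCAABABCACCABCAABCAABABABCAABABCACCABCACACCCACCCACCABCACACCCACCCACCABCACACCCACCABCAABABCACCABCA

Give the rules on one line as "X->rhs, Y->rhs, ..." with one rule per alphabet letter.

  step 4 ⇒ step 5: ABCAABABCACCABCACACCABCACACCCACCABCAABABABCAABABABCAABABCACCABCA ⇒ CA·CC·AB·CA·CA·CC·CA·CC·AB·CA·AB·AB·CA·CC·AB·CA·AB·CA·AB·AB·CA·CC·AB·CA·AB·CA·AB·AB·AB·CA·AB·AB·CA·CC·AB·CA·CA·CC·CA·CC·CA·CC·AB·CA·CA·CC·CA·CC·CA·CC·AB·CA·CA·CC·CA·CC·AB·CA·AB·AB·CA·CC·AB·CA
    A ↦ CA
    B ↦ CC
    C ↦ AB

A->CA, B->CC, C->AB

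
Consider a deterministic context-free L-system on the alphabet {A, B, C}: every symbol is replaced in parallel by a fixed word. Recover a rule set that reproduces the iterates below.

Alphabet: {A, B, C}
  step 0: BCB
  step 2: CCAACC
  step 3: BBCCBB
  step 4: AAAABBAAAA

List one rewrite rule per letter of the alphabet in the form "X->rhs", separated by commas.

A->C, B->AA, C->B

  step 3 ⇒ step 4: BBCCBB ⇒ AA·AA·B·B·AA·AA
    B ↦ AA
    C ↦ B
  step 2 ⇒ step 3: CCAACC ⇒ B·B·C·C·B·B
    A ↦ C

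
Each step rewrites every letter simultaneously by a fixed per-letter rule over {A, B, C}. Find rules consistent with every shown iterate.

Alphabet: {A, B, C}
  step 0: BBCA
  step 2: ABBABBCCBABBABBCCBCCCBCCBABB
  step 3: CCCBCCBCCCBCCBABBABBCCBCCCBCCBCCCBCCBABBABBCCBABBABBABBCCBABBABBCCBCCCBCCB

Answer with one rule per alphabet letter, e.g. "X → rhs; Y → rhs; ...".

  step 2 ⇒ step 3: ABBABBCCBABBABBCCBCCCBCCBABB ⇒ C·CCB·CCB·C·CCB·CCB·ABB·ABB·CCB·C·CCB·CCB·C·CCB·CCB·ABB·ABB·CCB·ABB·ABB·ABB·CCB·ABB·ABB·CCB·C·CCB·CCB
    A ↦ C
    B ↦ CCB
    C ↦ ABB

A->C, B->CCB, C->ABB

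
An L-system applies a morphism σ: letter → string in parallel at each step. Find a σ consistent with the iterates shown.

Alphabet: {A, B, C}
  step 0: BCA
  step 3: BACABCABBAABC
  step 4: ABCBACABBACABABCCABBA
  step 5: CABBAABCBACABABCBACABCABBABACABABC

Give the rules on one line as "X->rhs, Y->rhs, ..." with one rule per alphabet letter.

  step 4 ⇒ step 5: ABCBACABBACABABCCABBA ⇒ C·AB·BA·AB·C·BA·C·AB·AB·C·BA·C·AB·C·AB·BA·BA·C·AB·AB·C
    A ↦ C
    B ↦ AB
    C ↦ BA

A->C, B->AB, C->BA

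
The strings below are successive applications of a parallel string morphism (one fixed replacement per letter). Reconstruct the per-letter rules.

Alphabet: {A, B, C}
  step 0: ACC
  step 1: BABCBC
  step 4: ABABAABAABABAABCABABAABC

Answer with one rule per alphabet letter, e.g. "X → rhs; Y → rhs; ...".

  step 0 ⇒ step 1: ACC ⇒ BA·BC·BC
    A ↦ BA
    C ↦ BC
    B ↦ A  (constrained at step 1)

A->BA, B->A, C->BC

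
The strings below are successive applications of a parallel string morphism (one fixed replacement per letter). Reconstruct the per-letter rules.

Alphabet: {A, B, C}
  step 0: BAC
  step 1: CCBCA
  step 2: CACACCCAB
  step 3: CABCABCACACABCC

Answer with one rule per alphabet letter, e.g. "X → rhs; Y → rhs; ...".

A->B, B->CC, C->CA

  step 2 ⇒ step 3: CACACCCAB ⇒ CA·B·CA·B·CA·CA·CA·B·CC
    A ↦ B
    B ↦ CC
    C ↦ CA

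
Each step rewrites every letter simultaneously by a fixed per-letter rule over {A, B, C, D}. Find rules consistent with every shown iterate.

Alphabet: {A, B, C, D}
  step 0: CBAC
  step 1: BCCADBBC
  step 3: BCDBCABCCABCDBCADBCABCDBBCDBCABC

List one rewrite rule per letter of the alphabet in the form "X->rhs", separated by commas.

  step 0 ⇒ step 1: CBAC ⇒ BC·CA·DB·BC
    A ↦ DB
    B ↦ CA
    C ↦ BC
    D ↦ DB  (constrained at step 1)

A->DB, B->CA, C->BC, D->DB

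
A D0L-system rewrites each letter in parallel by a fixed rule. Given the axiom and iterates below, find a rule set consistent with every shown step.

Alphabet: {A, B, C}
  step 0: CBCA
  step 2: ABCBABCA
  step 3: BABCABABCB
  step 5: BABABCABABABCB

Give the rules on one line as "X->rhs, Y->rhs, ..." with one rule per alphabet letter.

A->B, B->A, C->BC

  step 2 ⇒ step 3: ABCBABCA ⇒ B·A·BC·A·B·A·BC·B
    A ↦ B
    B ↦ A
    C ↦ BC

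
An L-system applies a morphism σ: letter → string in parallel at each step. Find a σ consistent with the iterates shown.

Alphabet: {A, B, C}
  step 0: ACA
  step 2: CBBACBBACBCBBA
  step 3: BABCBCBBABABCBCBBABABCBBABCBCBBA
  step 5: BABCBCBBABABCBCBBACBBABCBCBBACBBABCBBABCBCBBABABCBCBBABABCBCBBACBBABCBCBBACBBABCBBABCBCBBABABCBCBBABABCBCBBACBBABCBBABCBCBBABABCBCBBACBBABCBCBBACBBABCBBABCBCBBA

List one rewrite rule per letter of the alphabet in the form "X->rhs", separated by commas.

A->BA, B->CB, C->BAB

  step 2 ⇒ step 3: CBBACBBACBCBBA ⇒ BAB·CB·CB·BA·BAB·CB·CB·BA·BAB·CB·BAB·CB·CB·BA
    A ↦ BA
    B ↦ CB
    C ↦ BAB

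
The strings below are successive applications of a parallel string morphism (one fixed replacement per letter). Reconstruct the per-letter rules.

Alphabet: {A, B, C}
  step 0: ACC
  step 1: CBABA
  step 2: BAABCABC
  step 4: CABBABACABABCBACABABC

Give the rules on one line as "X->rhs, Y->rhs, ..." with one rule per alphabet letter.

A->C, B->AB, C->BA

  step 1 ⇒ step 2: CBABA ⇒ BA·AB·C·AB·C
    A ↦ C
    B ↦ AB
    C ↦ BA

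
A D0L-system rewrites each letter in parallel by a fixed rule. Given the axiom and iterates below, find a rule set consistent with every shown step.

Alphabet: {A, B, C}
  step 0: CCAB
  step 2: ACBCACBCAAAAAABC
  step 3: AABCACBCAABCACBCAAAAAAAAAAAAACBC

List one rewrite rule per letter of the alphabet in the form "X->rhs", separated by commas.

A->AA, B->AC, C->BC

  step 2 ⇒ step 3: ACBCACBCAAAAAABC ⇒ AA·BC·AC·BC·AA·BC·AC·BC·AA·AA·AA·AA·AA·AA·AC·BC
    A ↦ AA
    B ↦ AC
    C ↦ BC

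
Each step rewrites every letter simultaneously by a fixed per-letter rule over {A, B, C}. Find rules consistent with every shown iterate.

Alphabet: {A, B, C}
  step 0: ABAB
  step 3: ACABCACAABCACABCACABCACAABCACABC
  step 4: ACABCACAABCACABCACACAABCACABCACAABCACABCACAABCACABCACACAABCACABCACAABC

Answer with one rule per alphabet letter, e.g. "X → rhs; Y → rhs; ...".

  step 3 ⇒ step 4: ACABCACAABCACABCACABCACAABCACABC ⇒ AC·ABC·AC·A·ABC·AC·ABC·AC·AC·A·ABC·AC·ABC·AC·A·ABC·AC·ABC·AC·A·ABC·AC·ABC·AC·AC·A·ABC·AC·ABC·AC·A·ABC
    A ↦ AC
    B ↦ A
    C ↦ ABC

A->AC, B->A, C->ABC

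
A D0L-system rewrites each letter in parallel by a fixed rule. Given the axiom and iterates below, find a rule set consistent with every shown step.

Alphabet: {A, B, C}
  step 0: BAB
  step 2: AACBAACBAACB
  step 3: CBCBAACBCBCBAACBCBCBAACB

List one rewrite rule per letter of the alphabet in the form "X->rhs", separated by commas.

A->CB, B->CB, C->AA

  step 2 ⇒ step 3: AACBAACBAACB ⇒ CB·CB·AA·CB·CB·CB·AA·CB·CB·CB·AA·CB
    A ↦ CB
    B ↦ CB
    C ↦ AA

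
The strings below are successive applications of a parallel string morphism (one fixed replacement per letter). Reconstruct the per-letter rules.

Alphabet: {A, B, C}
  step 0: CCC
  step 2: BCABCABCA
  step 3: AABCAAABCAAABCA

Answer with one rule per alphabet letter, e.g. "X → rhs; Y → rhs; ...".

A->BCA, B->A, C->A

  step 2 ⇒ step 3: BCABCABCA ⇒ A·A·BCA·A·A·BCA·A·A·BCA
    A ↦ BCA
    B ↦ A
    C ↦ A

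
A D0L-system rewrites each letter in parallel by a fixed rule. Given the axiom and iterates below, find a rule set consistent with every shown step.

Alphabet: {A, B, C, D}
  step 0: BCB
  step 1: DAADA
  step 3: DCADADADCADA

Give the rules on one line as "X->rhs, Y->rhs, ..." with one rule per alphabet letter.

A->B, B->DA, C->A, D->DC

  step 0 ⇒ step 1: BCB ⇒ DA·A·DA
    B ↦ DA
    C ↦ A
    A ↦ B  (constrained at step 1)
    D ↦ DC  (constrained at step 1)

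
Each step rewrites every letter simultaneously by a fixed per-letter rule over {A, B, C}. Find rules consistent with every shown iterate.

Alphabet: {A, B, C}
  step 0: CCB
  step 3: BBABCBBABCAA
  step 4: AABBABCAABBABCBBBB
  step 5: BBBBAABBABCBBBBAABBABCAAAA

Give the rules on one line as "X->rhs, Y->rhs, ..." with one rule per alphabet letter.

  step 4 ⇒ step 5: AABBABCAABBABCBBBB ⇒ BB·BB·A·A·BB·A·BC·BB·BB·A·A·BB·A·BC·A·A·A·A
    A ↦ BB
    B ↦ A
    C ↦ BC

A->BB, B->A, C->BC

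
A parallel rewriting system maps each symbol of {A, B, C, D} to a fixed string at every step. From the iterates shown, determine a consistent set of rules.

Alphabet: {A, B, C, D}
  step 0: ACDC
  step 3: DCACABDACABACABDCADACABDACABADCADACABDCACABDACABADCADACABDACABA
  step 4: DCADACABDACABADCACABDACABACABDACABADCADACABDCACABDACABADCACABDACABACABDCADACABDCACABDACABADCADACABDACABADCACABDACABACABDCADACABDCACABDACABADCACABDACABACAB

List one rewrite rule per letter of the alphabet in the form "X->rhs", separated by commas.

A->CAB, B->A, C->DA, D->DCA

  step 3 ⇒ step 4: DCACABDACABACABDCADACABDACABADCADACABDCACABDACABADCADACABDACABA ⇒ DCA·DA·CAB·DA·CAB·A·DCA·CAB·DA·CAB·A·CAB·DA·CAB·A·DCA·DA·CAB·DCA·CAB·DA·CAB·A·DCA·CAB·DA·CAB·A·CAB·DCA·DA·CAB·DCA·CAB·DA·CAB·A·DCA·DA·CAB·DA·CAB·A·DCA·CAB·DA·CAB·A·CAB·DCA·DA·CAB·DCA·CAB·DA·CAB·A·DCA·CAB·DA·CAB·A·CAB
    A ↦ CAB
    B ↦ A
    C ↦ DA
    D ↦ DCA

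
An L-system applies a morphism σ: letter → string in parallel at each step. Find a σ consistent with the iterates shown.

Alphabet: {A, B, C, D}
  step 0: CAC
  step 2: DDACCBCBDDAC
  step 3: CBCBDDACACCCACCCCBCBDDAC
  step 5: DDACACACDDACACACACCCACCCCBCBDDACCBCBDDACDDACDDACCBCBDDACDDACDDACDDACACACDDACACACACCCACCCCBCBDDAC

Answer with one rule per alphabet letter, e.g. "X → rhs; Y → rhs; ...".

A->DD, B->CC, C->AC, D->CB

  step 2 ⇒ step 3: DDACCBCBDDAC ⇒ CB·CB·DD·AC·AC·CC·AC·CC·CB·CB·DD·AC
    A ↦ DD
    B ↦ CC
    C ↦ AC
    D ↦ CB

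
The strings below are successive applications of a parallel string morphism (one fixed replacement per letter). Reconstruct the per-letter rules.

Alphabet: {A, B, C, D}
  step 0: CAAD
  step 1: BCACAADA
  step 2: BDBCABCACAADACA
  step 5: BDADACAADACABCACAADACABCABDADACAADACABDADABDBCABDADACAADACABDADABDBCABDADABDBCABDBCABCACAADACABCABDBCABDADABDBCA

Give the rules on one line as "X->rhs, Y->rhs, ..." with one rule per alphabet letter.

A->CA, B->BD, C->B, D->ADA

  step 1 ⇒ step 2: BCACAADA ⇒ BD·B·CA·B·CA·CA·ADA·CA
    A ↦ CA
    B ↦ BD
    C ↦ B
    D ↦ ADA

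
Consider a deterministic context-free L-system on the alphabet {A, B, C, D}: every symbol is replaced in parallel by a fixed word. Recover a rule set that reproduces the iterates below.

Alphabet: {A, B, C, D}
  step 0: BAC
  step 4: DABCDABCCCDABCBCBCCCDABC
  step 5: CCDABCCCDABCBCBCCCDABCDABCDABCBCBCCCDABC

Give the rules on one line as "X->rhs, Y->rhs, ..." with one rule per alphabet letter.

  step 4 ⇒ step 5: DABCDABCCCDABCBCBCCCDABC ⇒ C·C·DA·BC·C·C·DA·BC·BC·BC·C·C·DA·BC·DA·BC·DA·BC·BC·BC·C·C·DA·BC
    A ↦ C
    B ↦ DA
    C ↦ BC
    D ↦ C

A->C, B->DA, C->BC, D->C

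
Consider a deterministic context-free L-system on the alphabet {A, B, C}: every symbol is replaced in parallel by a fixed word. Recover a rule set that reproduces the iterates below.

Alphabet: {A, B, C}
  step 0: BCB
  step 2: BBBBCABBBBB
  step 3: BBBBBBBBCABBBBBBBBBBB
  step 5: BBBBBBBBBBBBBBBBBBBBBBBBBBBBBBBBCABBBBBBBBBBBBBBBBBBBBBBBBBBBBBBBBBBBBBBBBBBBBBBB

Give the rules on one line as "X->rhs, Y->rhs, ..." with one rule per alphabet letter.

A->B, B->BB, C->CA

  step 2 ⇒ step 3: BBBBCABBBBB ⇒ BB·BB·BB·BB·CA·B·BB·BB·BB·BB·BB
    A ↦ B
    B ↦ BB
    C ↦ CA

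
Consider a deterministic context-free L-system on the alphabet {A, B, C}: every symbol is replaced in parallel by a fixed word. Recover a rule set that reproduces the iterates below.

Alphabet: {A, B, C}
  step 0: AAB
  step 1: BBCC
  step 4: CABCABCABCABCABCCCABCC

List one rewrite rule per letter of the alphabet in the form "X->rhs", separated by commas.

A->B, B->CC, C->CA

  step 0 ⇒ step 1: AAB ⇒ B·B·CC
    A ↦ B
    B ↦ CC
    C ↦ CA  (constrained at step 1)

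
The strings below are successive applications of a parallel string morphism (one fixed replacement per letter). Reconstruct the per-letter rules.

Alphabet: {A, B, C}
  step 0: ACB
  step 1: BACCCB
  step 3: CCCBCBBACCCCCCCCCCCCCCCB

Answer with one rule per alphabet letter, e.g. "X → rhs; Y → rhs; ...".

  step 0 ⇒ step 1: ACB ⇒ BA·CC·CB
    A ↦ BA
    B ↦ CB
    C ↦ CC

A->BA, B->CB, C->CC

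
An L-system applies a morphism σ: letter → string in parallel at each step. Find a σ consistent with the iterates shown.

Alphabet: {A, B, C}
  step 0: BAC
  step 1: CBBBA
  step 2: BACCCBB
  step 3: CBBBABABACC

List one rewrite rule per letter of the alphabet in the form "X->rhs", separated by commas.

A->BB, B->C, C->BA

  step 2 ⇒ step 3: BACCCBB ⇒ C·BB·BA·BA·BA·C·C
    A ↦ BB
    B ↦ C
    C ↦ BA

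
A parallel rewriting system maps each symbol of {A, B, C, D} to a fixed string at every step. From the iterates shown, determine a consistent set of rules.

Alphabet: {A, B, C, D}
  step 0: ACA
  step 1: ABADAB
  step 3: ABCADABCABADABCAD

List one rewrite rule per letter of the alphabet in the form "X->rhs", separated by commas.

A->AB, B->C, C->AD, D->AD

  step 0 ⇒ step 1: ACA ⇒ AB·AD·AB
    A ↦ AB
    C ↦ AD
    B ↦ C  (constrained at step 1)
    D ↦ AD  (constrained at step 1)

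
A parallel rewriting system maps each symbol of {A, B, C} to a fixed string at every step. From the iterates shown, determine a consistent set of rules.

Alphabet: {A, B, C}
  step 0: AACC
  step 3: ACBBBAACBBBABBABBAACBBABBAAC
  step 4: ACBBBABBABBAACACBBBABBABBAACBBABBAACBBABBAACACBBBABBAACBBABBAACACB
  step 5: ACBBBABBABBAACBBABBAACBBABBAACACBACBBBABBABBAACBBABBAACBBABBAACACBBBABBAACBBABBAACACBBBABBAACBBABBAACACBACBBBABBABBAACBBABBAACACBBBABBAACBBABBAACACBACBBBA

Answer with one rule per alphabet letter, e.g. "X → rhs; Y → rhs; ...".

A->AC, B->BBA, C->B

  step 4 ⇒ step 5: ACBBBABBABBAACACBBBABBABBAACBBABBAACBBABBAACACBBBABBAACBBABBAACACB ⇒ AC·B·BBA·BBA·BBA·AC·BBA·BBA·AC·BBA·BBA·AC·AC·B·AC·B·BBA·BBA·BBA·AC·BBA·BBA·AC·BBA·BBA·AC·AC·B·BBA·BBA·AC·BBA·BBA·AC·AC·B·BBA·BBA·AC·BBA·BBA·AC·AC·B·AC·B·BBA·BBA·BBA·AC·BBA·BBA·AC·AC·B·BBA·BBA·AC·BBA·BBA·AC·AC·B·AC·B·BBA
    A ↦ AC
    B ↦ BBA
    C ↦ B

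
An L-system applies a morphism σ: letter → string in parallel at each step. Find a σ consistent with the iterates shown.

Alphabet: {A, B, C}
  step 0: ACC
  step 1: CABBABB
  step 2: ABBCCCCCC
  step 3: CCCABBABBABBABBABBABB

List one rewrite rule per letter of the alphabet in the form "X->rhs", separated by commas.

  step 2 ⇒ step 3: ABBCCCCCC ⇒ C·C·C·ABB·ABB·ABB·ABB·ABB·ABB
    A ↦ C
    B ↦ C
    C ↦ ABB

A->C, B->C, C->ABB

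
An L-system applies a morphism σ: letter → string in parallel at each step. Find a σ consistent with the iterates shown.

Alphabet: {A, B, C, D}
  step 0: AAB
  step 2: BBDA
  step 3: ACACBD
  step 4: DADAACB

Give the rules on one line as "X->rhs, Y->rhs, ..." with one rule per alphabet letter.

A->D, B->AC, C->A, D->B

  step 3 ⇒ step 4: ACACBD ⇒ D·A·D·A·AC·B
    A ↦ D
    B ↦ AC
    C ↦ A
    D ↦ B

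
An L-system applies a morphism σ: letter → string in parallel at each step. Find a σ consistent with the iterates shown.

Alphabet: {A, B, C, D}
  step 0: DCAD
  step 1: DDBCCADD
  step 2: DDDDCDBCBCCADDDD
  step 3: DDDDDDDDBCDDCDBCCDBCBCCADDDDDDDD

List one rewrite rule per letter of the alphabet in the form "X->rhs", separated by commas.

A->CA, B->CD, C->BC, D->DD

  step 2 ⇒ step 3: DDDDCDBCBCCADDDD ⇒ DD·DD·DD·DD·BC·DD·CD·BC·CD·BC·BC·CA·DD·DD·DD·DD
    A ↦ CA
    B ↦ CD
    C ↦ BC
    D ↦ DD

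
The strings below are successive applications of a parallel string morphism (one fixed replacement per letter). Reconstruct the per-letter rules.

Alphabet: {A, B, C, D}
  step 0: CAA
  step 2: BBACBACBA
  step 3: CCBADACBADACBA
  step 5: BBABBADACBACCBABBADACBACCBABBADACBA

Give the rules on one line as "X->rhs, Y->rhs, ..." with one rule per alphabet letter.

  step 2 ⇒ step 3: BBACBACBA ⇒ C·C·BA·DA·C·BA·DA·C·BA
    A ↦ BA
    B ↦ C
    C ↦ DA
    D ↦ B  (constrained at step 3)

A->BA, B->C, C->DA, D->B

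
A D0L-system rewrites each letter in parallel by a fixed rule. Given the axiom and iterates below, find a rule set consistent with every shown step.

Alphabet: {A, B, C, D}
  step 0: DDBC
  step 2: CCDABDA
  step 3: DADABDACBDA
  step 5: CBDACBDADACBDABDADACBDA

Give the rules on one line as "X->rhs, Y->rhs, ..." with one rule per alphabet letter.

A->DA, B->C, C->DA, D->B

  step 2 ⇒ step 3: CCDABDA ⇒ DA·DA·B·DA·C·B·DA
    A ↦ DA
    B ↦ C
    C ↦ DA
    D ↦ B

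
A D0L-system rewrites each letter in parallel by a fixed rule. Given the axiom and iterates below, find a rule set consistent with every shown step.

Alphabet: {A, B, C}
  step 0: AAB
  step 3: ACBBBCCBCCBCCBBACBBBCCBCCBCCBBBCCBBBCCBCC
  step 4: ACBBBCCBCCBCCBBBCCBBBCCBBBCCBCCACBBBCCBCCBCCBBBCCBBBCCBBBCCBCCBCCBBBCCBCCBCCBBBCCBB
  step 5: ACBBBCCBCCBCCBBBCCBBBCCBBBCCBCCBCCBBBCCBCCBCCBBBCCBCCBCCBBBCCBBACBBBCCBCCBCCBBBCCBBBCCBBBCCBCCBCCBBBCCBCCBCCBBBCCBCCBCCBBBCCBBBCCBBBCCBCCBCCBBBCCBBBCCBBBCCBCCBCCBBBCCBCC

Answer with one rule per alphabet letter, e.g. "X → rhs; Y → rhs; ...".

A->ACB, B->BCC, C->B

  step 4 ⇒ step 5: ACBBBCCBCCBCCBBBCCBBBCCBBBCCBCCACBBBCCBCCBCCBBBCCBBBCCBBBCCBCCBCCBBBCCBCCBCCBBBCCBB ⇒ ACB·B·BCC·BCC·BCC·B·B·BCC·B·B·BCC·B·B·BCC·BCC·BCC·B·B·BCC·BCC·BCC·B·B·BCC·BCC·BCC·B·B·BCC·B·B·ACB·B·BCC·BCC·BCC·B·B·BCC·B·B·BCC·B·B·BCC·BCC·BCC·B·B·BCC·BCC·BCC·B·B·BCC·BCC·BCC·B·B·BCC·B·B·BCC·B·B·BCC·BCC·BCC·B·B·BCC·B·B·BCC·B·B·BCC·BCC·BCC·B·B·BCC·BCC
    A ↦ ACB
    B ↦ BCC
    C ↦ B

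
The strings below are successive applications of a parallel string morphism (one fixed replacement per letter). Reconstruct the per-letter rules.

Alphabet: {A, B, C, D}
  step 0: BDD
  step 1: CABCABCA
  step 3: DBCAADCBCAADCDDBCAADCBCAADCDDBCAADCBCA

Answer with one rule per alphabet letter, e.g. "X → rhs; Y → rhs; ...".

A->D, B->CA, C->ADC, D->BCA

  step 0 ⇒ step 1: BDD ⇒ CA·BCA·BCA
    B ↦ CA
    D ↦ BCA
    A ↦ D  (constrained at step 1)
    C ↦ ADC  (constrained at step 1)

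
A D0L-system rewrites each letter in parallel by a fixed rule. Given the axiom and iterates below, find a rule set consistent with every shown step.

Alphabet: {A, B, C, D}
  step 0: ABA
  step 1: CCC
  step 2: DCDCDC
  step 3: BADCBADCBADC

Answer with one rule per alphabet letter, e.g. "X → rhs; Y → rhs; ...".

A->C, B->C, C->DC, D->BA

  step 2 ⇒ step 3: DCDCDC ⇒ BA·DC·BA·DC·BA·DC
    C ↦ DC
    D ↦ BA
  step 0 ⇒ step 1: ABA ⇒ C·C·C
    A ↦ C
  step 0 ⇒ step 1: ABA ⇒ C·C·C
    B ↦ C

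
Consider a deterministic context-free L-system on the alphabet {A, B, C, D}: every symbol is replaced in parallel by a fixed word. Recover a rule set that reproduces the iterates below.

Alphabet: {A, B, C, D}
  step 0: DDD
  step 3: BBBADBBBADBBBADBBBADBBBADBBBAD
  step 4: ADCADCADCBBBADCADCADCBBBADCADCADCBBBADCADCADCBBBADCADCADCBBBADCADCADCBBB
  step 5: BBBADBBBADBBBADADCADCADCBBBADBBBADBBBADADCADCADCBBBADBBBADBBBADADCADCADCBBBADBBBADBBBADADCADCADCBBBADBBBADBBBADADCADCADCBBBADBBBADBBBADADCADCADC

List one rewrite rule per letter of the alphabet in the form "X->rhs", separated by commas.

A->B, B->ADC, C->AD, D->BB

  step 4 ⇒ step 5: ADCADCADCBBBADCADCADCBBBADCADCADCBBBADCADCADCBBBADCADCADCBBBADCADCADCBBB ⇒ B·BB·AD·B·BB·AD·B·BB·AD·ADC·ADC·ADC·B·BB·AD·B·BB·AD·B·BB·AD·ADC·ADC·ADC·B·BB·AD·B·BB·AD·B·BB·AD·ADC·ADC·ADC·B·BB·AD·B·BB·AD·B·BB·AD·ADC·ADC·ADC·B·BB·AD·B·BB·AD·B·BB·AD·ADC·ADC·ADC·B·BB·AD·B·BB·AD·B·BB·AD·ADC·ADC·ADC
    A ↦ B
    B ↦ ADC
    C ↦ AD
    D ↦ BB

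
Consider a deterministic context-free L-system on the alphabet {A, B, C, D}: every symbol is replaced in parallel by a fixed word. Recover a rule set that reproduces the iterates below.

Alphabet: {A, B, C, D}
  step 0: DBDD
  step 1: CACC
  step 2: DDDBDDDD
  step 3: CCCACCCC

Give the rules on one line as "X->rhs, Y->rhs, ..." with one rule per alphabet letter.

  step 2 ⇒ step 3: DDDBDDDD ⇒ C·C·C·A·C·C·C·C
    B ↦ A
    D ↦ C
  step 1 ⇒ step 2: CACC ⇒ DD·DB·DD·DD
    A ↦ DB
  step 1 ⇒ step 2: CACC ⇒ DD·DB·DD·DD
    C ↦ DD

A->DB, B->A, C->DD, D->C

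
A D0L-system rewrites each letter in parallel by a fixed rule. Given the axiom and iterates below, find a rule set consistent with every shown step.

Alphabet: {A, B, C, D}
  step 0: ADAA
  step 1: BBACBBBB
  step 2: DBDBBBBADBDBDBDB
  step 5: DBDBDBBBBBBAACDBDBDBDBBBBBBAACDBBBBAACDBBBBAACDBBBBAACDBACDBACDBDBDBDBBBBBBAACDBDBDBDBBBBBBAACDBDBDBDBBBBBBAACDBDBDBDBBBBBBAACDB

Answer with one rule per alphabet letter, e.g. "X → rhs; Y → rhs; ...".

  step 1 ⇒ step 2: BBACBBBB ⇒ DB·DB·BB·BA·DB·DB·DB·DB
    A ↦ BB
    B ↦ DB
    C ↦ BA
  step 0 ⇒ step 1: ADAA ⇒ BB·AC·BB·BB
    D ↦ AC

A->BB, B->DB, C->BA, D->AC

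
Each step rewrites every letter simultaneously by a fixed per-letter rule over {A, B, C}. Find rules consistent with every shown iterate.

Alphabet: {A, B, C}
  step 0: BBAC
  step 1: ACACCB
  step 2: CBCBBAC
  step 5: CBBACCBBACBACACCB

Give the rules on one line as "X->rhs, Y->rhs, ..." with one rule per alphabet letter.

  step 1 ⇒ step 2: ACACCB ⇒ C·B·C·B·B·AC
    A ↦ C
    B ↦ AC
    C ↦ B

A->C, B->AC, C->B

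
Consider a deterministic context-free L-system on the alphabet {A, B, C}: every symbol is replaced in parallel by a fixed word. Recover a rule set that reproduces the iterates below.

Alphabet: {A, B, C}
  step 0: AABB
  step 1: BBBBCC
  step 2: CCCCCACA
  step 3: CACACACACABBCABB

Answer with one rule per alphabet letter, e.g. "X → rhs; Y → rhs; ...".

  step 2 ⇒ step 3: CCCCCACA ⇒ CA·CA·CA·CA·CA·BB·CA·BB
    A ↦ BB
    C ↦ CA
  step 0 ⇒ step 1: AABB ⇒ BB·BB·C·C
    B ↦ C

A->BB, B->C, C->CA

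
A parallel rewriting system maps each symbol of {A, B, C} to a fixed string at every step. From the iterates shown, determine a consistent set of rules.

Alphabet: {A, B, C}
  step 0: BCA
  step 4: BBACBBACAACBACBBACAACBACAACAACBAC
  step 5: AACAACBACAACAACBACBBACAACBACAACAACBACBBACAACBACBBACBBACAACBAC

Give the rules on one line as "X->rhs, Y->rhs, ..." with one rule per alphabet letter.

A->B, B->AAC, C->AC

  step 4 ⇒ step 5: BBACBBACAACBACBBACAACBACAACAACBAC ⇒ AAC·AAC·B·AC·AAC·AAC·B·AC·B·B·AC·AAC·B·AC·AAC·AAC·B·AC·B·B·AC·AAC·B·AC·B·B·AC·B·B·AC·AAC·B·AC
    A ↦ B
    B ↦ AAC
    C ↦ AC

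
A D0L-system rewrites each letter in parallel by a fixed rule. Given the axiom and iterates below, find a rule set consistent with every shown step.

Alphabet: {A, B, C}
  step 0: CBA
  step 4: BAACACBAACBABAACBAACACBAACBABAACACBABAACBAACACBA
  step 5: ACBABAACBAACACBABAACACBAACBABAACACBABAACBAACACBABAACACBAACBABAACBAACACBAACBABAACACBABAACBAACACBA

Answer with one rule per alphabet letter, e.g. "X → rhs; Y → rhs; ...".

  step 4 ⇒ step 5: BAACACBAACBABAACBAACACBAACBABAACACBABAACBAACACBA ⇒ AC·BA·BA·AC·BA·AC·AC·BA·BA·AC·AC·BA·AC·BA·BA·AC·AC·BA·BA·AC·BA·AC·AC·BA·BA·AC·AC·BA·AC·BA·BA·AC·BA·AC·AC·BA·AC·BA·BA·AC·AC·BA·BA·AC·BA·AC·AC·BA
    A ↦ BA
    B ↦ AC
    C ↦ AC

A->BA, B->AC, C->AC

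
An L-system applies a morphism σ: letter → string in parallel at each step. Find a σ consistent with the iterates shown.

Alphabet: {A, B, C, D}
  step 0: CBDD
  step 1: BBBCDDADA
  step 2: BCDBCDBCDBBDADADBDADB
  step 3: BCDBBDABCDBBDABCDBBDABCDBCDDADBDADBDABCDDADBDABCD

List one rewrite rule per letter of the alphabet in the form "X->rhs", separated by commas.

A->DB, B->BCD, C->BB, D->DA

  step 2 ⇒ step 3: BCDBCDBCDBBDADADBDADB ⇒ BCD·BB·DA·BCD·BB·DA·BCD·BB·DA·BCD·BCD·DA·DB·DA·DB·DA·BCD·DA·DB·DA·BCD
    A ↦ DB
    B ↦ BCD
    C ↦ BB
    D ↦ DA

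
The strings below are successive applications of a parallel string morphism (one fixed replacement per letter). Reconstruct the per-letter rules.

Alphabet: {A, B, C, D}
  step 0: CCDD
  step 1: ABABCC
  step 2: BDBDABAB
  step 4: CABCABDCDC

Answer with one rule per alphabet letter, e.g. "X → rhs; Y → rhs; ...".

  step 1 ⇒ step 2: ABABCC ⇒ B·D·B·D·AB·AB
    A ↦ B
    B ↦ D
    C ↦ AB
  step 0 ⇒ step 1: CCDD ⇒ AB·AB·C·C
    D ↦ C

A->B, B->D, C->AB, D->C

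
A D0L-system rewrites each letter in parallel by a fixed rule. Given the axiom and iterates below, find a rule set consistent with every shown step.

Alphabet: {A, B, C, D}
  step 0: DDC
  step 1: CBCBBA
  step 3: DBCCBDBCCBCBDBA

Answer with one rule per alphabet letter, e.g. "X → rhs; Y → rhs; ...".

A->BC, B->D, C->BA, D->CB

  step 0 ⇒ step 1: DDC ⇒ CB·CB·BA
    C ↦ BA
    D ↦ CB
    A ↦ BC  (constrained at step 1)
    B ↦ D  (constrained at step 1)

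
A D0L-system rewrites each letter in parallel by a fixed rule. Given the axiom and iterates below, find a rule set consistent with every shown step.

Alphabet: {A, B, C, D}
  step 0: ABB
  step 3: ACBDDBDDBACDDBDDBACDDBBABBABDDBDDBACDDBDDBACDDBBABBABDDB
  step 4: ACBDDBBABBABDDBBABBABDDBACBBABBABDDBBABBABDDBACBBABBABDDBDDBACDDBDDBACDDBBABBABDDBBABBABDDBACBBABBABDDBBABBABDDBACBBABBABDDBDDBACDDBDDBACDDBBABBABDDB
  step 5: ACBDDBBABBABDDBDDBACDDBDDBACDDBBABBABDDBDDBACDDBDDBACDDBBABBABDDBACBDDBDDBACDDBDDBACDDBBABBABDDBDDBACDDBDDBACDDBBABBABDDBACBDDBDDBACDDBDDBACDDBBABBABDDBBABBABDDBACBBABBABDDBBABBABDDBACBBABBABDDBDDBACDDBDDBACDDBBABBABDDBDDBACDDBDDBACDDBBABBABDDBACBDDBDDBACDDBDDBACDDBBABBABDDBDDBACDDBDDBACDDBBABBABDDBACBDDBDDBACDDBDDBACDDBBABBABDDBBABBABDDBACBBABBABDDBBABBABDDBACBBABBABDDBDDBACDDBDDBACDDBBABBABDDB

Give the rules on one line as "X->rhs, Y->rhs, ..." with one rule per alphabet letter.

A->AC, B->DDB, C->B, D->BAB

  step 4 ⇒ step 5: ACBDDBBABBABDDBBABBABDDBACBBABBABDDBBABBABDDBACBBABBABDDBDDBACDDBDDBACDDBBABBABDDBBABBABDDBACBBABBABDDBBABBABDDBACBBABBABDDBDDBACDDBDDBACDDBBABBABDDB ⇒ AC·B·DDB·BAB·BAB·DDB·DDB·AC·DDB·DDB·AC·DDB·BAB·BAB·DDB·DDB·AC·DDB·DDB·AC·DDB·BAB·BAB·DDB·AC·B·DDB·DDB·AC·DDB·DDB·AC·DDB·BAB·BAB·DDB·DDB·AC·DDB·DDB·AC·DDB·BAB·BAB·DDB·AC·B·DDB·DDB·AC·DDB·DDB·AC·DDB·BAB·BAB·DDB·BAB·BAB·DDB·AC·B·BAB·BAB·DDB·BAB·BAB·DDB·AC·B·BAB·BAB·DDB·DDB·AC·DDB·DDB·AC·DDB·BAB·BAB·DDB·DDB·AC·DDB·DDB·AC·DDB·BAB·BAB·DDB·AC·B·DDB·DDB·AC·DDB·DDB·AC·DDB·BAB·BAB·DDB·DDB·AC·DDB·DDB·AC·DDB·BAB·BAB·DDB·AC·B·DDB·DDB·AC·DDB·DDB·AC·DDB·BAB·BAB·DDB·BAB·BAB·DDB·AC·B·BAB·BAB·DDB·BAB·BAB·DDB·AC·B·BAB·BAB·DDB·DDB·AC·DDB·DDB·AC·DDB·BAB·BAB·DDB
    A ↦ AC
    B ↦ DDB
    C ↦ B
    D ↦ BAB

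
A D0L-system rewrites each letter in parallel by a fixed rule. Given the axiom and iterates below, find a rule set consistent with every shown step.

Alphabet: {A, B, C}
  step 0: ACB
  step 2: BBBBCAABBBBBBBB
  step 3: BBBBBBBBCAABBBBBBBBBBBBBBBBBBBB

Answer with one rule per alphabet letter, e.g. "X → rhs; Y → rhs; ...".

  step 2 ⇒ step 3: BBBBCAABBBBBBBB ⇒ BB·BB·BB·BB·CAA·BB·BB·BB·BB·BB·BB·BB·BB·BB·BB
    A ↦ BB
    B ↦ BB
    C ↦ CAA

A->BB, B->BB, C->CAA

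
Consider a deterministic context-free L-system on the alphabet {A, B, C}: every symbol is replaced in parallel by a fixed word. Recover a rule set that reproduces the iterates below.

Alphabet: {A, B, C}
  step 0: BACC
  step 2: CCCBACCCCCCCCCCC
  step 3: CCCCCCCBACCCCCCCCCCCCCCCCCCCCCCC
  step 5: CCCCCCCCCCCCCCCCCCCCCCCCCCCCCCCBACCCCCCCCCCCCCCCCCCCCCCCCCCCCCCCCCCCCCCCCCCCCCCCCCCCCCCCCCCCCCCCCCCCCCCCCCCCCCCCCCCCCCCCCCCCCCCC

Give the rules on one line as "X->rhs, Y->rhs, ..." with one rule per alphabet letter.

A->AC, B->CB, C->CC

  step 2 ⇒ step 3: CCCBACCCCCCCCCCC ⇒ CC·CC·CC·CB·AC·CC·CC·CC·CC·CC·CC·CC·CC·CC·CC·CC
    A ↦ AC
    B ↦ CB
    C ↦ CC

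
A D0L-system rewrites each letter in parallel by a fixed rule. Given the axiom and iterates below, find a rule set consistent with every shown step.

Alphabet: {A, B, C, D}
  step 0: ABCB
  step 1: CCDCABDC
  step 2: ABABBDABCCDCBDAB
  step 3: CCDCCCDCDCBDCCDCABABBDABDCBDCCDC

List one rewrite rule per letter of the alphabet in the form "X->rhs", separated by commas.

A->CC, B->DC, C->AB, D->BD

  step 2 ⇒ step 3: ABABBDABCCDCBDAB ⇒ CC·DC·CC·DC·DC·BD·CC·DC·AB·AB·BD·AB·DC·BD·CC·DC
    A ↦ CC
    B ↦ DC
    C ↦ AB
    D ↦ BD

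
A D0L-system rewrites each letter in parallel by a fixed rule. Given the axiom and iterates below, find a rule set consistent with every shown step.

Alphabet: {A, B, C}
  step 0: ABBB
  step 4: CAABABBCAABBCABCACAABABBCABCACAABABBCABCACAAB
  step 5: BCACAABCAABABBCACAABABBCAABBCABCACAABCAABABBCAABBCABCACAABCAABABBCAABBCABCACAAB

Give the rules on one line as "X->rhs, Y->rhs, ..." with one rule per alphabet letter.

  step 4 ⇒ step 5: CAABABBCAABBCABCACAABABBCABCACAABABBCABCACAAB ⇒ B·CA·CA·AB·CA·AB·AB·B·CA·CA·AB·AB·B·CA·AB·B·CA·B·CA·CA·AB·CA·AB·AB·B·CA·AB·B·CA·B·CA·CA·AB·CA·AB·AB·B·CA·AB·B·CA·B·CA·CA·AB
    A ↦ CA
    B ↦ AB
    C ↦ B

A->CA, B->AB, C->B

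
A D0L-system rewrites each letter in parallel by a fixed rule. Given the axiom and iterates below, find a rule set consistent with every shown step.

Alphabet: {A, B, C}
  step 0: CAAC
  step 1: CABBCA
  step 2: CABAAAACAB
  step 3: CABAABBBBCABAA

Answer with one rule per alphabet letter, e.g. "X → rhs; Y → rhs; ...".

A->B, B->AA, C->CA

  step 2 ⇒ step 3: CABAAAACAB ⇒ CA·B·AA·B·B·B·B·CA·B·AA
    A ↦ B
    B ↦ AA
    C ↦ CA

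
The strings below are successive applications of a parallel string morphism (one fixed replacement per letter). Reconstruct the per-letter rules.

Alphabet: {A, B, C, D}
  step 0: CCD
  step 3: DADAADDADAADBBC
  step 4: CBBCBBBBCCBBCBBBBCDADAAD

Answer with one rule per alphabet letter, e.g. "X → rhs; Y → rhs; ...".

  step 3 ⇒ step 4: DADAADDADAADBBC ⇒ C·BB·C·BB·BB·C·C·BB·C·BB·BB·C·DA·DA·AD
    A ↦ BB
    B ↦ DA
    C ↦ AD
    D ↦ C

A->BB, B->DA, C->AD, D->C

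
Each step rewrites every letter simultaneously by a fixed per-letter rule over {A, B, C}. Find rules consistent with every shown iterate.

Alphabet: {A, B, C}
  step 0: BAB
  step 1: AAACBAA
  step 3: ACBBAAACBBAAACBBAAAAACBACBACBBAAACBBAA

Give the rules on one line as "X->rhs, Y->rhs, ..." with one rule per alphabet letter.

  step 0 ⇒ step 1: BAB ⇒ AA·ACB·AA
    A ↦ ACB
    B ↦ AA
    C ↦ B  (constrained at step 1)

A->ACB, B->AA, C->B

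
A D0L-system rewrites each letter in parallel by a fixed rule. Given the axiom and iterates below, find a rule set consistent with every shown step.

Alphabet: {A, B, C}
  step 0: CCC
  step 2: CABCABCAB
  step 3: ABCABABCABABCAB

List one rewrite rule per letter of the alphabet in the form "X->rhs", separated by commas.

  step 2 ⇒ step 3: CABCABCAB ⇒ AB·C·AB·AB·C·AB·AB·C·AB
    A ↦ C
    B ↦ AB
    C ↦ AB

A->C, B->AB, C->AB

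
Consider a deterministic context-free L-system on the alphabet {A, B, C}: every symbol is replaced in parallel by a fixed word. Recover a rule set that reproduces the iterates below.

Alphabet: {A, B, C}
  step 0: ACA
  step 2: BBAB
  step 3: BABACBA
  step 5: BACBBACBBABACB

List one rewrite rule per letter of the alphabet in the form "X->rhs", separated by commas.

  step 2 ⇒ step 3: BBAB ⇒ BA·BA·C·BA
    A ↦ C
    B ↦ BA
    C ↦ B  (constrained at step 0)

A->C, B->BA, C->B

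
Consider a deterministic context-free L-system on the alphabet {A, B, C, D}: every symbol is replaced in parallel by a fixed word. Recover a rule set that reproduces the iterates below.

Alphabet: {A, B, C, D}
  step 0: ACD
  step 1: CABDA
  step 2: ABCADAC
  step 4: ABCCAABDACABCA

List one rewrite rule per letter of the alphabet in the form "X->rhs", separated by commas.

  step 1 ⇒ step 2: CABDA ⇒ AB·C·A·DA·C
    A ↦ C
    B ↦ A
    C ↦ AB
    D ↦ DA

A->C, B->A, C->AB, D->DA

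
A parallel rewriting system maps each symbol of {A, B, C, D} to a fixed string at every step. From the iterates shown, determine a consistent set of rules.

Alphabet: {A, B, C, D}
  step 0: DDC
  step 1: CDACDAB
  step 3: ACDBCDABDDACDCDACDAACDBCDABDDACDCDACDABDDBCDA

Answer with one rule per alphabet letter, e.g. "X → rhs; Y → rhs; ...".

A->BDD, B->ACD, C->B, D->CDA

  step 0 ⇒ step 1: DDC ⇒ CDA·CDA·B
    C ↦ B
    D ↦ CDA
    A ↦ BDD  (constrained at step 1)
    B ↦ ACD  (constrained at step 1)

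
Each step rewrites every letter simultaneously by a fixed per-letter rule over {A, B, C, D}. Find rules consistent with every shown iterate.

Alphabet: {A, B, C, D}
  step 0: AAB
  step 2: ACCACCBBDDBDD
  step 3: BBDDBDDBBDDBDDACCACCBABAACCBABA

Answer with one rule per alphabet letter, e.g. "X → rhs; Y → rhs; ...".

A->B, B->ACC, C->BDD, D->BA

  step 2 ⇒ step 3: ACCACCBBDDBDD ⇒ B·BDD·BDD·B·BDD·BDD·ACC·ACC·BA·BA·ACC·BA·BA
    A ↦ B
    B ↦ ACC
    C ↦ BDD
    D ↦ BA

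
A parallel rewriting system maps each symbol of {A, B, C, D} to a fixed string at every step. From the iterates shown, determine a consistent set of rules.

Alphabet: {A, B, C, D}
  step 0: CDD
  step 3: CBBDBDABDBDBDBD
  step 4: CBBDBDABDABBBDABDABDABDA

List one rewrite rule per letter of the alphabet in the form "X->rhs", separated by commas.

A->BB, B->BD, C->CB, D->A

  step 3 ⇒ step 4: CBBDBDABDBDBDBD ⇒ CB·BD·BD·A·BD·A·BB·BD·A·BD·A·BD·A·BD·A
    A ↦ BB
    B ↦ BD
    C ↦ CB
    D ↦ A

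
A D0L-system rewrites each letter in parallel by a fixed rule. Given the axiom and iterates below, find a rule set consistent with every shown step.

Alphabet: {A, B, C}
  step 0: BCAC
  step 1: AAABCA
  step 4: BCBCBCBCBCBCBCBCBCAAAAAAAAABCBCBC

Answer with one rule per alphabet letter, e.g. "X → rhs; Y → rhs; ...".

A->BC, B->AA, C->A

  step 0 ⇒ step 1: BCAC ⇒ AA·A·BC·A
    A ↦ BC
    B ↦ AA
    C ↦ A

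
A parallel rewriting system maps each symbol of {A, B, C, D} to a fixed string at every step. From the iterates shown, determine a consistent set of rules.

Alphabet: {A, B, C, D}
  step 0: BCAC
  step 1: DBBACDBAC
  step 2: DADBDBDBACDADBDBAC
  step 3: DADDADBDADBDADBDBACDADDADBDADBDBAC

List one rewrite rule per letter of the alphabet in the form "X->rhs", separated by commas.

  step 2 ⇒ step 3: DADBDBDBACDADBDBAC ⇒ DA·D·DA·DB·DA·DB·DA·DB·D·BAC·DA·D·DA·DB·DA·DB·D·BAC
    A ↦ D
    B ↦ DB
    C ↦ BAC
    D ↦ DA

A->D, B->DB, C->BAC, D->DA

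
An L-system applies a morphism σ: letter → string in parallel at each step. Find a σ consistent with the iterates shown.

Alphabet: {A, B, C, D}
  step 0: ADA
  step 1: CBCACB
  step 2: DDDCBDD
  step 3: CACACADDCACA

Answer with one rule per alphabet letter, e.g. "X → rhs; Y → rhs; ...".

  step 2 ⇒ step 3: DDDCBDD ⇒ CA·CA·CA·D·D·CA·CA
    B ↦ D
    C ↦ D
    D ↦ CA
  step 0 ⇒ step 1: ADA ⇒ CB·CA·CB
    A ↦ CB

A->CB, B->D, C->D, D->CA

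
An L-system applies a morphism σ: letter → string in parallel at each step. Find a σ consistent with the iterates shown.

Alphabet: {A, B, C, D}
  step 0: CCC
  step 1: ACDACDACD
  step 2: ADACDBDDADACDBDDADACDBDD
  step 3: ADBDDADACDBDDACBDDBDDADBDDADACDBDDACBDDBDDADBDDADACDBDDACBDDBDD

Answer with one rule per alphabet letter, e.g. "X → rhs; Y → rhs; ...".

A->AD, B->AC, C->ACD, D->BDD

  step 2 ⇒ step 3: ADACDBDDADACDBDDADACDBDD ⇒ AD·BDD·AD·ACD·BDD·AC·BDD·BDD·AD·BDD·AD·ACD·BDD·AC·BDD·BDD·AD·BDD·AD·ACD·BDD·AC·BDD·BDD
    A ↦ AD
    B ↦ AC
    C ↦ ACD
    D ↦ BDD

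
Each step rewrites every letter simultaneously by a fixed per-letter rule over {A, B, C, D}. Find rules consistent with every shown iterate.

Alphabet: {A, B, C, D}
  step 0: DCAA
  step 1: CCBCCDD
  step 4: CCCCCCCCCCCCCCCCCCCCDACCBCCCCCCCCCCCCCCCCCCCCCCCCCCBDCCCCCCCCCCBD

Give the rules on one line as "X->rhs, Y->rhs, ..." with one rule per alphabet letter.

A->D, B->DA, C->CC, D->CCB

  step 0 ⇒ step 1: DCAA ⇒ CCB·CC·D·D
    A ↦ D
    C ↦ CC
    D ↦ CCB
    B ↦ DA  (constrained at step 1)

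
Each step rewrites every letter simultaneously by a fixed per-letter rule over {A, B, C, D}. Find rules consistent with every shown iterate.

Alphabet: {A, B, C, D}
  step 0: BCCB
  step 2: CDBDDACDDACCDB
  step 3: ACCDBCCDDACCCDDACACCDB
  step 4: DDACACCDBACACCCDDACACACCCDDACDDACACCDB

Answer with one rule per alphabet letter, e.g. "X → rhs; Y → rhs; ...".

  step 3 ⇒ step 4: ACCDBCCDDACCCDDACACCDB ⇒ DD·AC·AC·C·DB·AC·AC·C·C·DD·AC·AC·AC·C·C·DD·AC·DD·AC·AC·C·DB
    A ↦ DD
    B ↦ DB
    C ↦ AC
    D ↦ C

A->DD, B->DB, C->AC, D->C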